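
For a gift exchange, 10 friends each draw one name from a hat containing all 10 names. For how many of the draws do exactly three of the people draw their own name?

Choose which 3 of the 10 are fixed: C(10,3) = 120.
The other 7 form a derangement: !7 = 1854.
Total: 120 × 1854 = 222480.

222480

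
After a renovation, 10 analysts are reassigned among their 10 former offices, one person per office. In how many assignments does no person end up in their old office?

1334961

Recurrence: !10 = 9·(!9 + !8).
!10 = 9·(133496 + 14833) = 9·148329 = 1334961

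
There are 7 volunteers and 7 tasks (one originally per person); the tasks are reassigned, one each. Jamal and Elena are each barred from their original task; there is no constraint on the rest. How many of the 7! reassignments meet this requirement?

3720

Inclusion-exclusion on the 2 forbidden self-matches:
Σ_{j=0}^{2} (-1)^j C(2,j)(7-j)!
= C(2,0)·7! - C(2,1)·6! + C(2,2)·5!
= 5040 - 1440 + 120
= 3720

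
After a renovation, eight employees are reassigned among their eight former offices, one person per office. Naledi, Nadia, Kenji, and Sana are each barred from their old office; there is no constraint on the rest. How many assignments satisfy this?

Let A_j be the event that the j-th constrained one is fixed. By inclusion-exclusion over the 4 events:
Σ_{j=0}^{4} (-1)^j C(4,j)(8-j)!
= C(4,0)·8! - C(4,1)·7! + C(4,2)·6! - C(4,3)·5! + C(4,4)·4!
= 40320 - 20160 + 4320 - 480 + 24
= 24024

24024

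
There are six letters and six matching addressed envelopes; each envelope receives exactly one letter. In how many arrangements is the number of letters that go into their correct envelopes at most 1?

529

Sum C(6,i)·!(6-i) for i = 0..1:
  i=0: C(6,0)·!6 = 1·265 = 265
  i=1: C(6,1)·!5 = 6·44 = 264
Total = 529.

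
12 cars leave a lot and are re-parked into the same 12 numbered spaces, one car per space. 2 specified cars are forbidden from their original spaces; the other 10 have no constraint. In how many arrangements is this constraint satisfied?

402796800

Let A_j be the event that the j-th constrained one is fixed. By inclusion-exclusion over the 2 events:
Σ_{j=0}^{2} (-1)^j C(2,j)(12-j)!
= C(2,0)·12! - C(2,1)·11! + C(2,2)·10!
= 479001600 - 79833600 + 3628800
= 402796800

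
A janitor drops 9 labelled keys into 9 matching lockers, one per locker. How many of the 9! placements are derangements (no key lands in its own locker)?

133496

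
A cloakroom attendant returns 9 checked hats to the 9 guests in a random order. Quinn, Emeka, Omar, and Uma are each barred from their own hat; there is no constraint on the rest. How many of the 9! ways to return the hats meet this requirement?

229080

Inclusion-exclusion on the 4 forbidden self-matches:
Σ_{j=0}^{4} (-1)^j C(4,j)(9-j)!
= C(4,0)·9! - C(4,1)·8! + C(4,2)·7! - C(4,3)·6! + C(4,4)·5!
= 362880 - 161280 + 30240 - 2880 + 120
= 229080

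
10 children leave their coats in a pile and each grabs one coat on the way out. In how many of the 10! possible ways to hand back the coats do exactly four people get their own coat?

55650

Pick the 4 fixed positions: C(10,4) = 210 ways.
The other 6 form a derangement: !6 = 265.
Total: 210 × 265 = 55650.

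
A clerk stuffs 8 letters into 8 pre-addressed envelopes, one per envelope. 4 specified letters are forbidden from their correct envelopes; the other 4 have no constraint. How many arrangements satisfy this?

Inclusion-exclusion on the 4 forbidden self-matches:
Σ_{j=0}^{4} (-1)^j C(4,j)(8-j)!
= C(4,0)·8! - C(4,1)·7! + C(4,2)·6! - C(4,3)·5! + C(4,4)·4!
= 40320 - 20160 + 4320 - 480 + 24
= 24024

24024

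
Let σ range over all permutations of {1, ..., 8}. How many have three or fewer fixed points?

39549

# with exactly i fixed is C(8,i)·!(8-i); sum over i=0..3:
  i=0: C(8,0)·!8 = 1·14833 = 14833
  i=1: C(8,1)·!7 = 8·1854 = 14832
  i=2: C(8,2)·!6 = 28·265 = 7420
  i=3: C(8,3)·!5 = 56·44 = 2464
Total = 39549.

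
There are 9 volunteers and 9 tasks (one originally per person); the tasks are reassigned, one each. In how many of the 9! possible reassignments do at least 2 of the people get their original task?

# with exactly i fixed is C(9,i)·!(9-i); sum over i=2..9:
  i=2: C(9,2)·!7 = 36·1854 = 66744
  i=3: C(9,3)·!6 = 84·265 = 22260
  i=4: C(9,4)·!5 = 126·44 = 5544
  i=5: C(9,5)·!4 = 126·9 = 1134
  i=6: C(9,6)·!3 = 84·2 = 168
  i=7: C(9,7)·!2 = 36·1 = 36
  i=8: C(9,8)·!1 = 9·0 = 0
  i=9: C(9,9)·!0 = 1·1 = 1
Total = 95887.

95887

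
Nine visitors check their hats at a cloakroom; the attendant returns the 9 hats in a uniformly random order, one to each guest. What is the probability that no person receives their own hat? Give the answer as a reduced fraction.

16687/45360

Favorable outcomes: !9 = 133496.
Total outcomes: 9! = 362880.
Probability = 133496/362880 = 16687/45360.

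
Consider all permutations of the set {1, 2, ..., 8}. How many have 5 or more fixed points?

# with exactly i fixed is C(8,i)·!(8-i); sum over i=5..8:
  i=5: C(8,5)·!3 = 56·2 = 112
  i=6: C(8,6)·!2 = 28·1 = 28
  i=7: C(8,7)·!1 = 8·0 = 0
  i=8: C(8,8)·!0 = 1·1 = 1
Total = 141.

141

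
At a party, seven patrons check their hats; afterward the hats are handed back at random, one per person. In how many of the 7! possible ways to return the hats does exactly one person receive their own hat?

Choose which one of the 7 is fixed: C(7,1) = 7.
The other 6 form a derangement: !6 = 265.
Total: 7 × 265 = 1855.

1855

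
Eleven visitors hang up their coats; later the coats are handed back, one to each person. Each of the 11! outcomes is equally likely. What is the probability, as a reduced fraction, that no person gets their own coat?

1468457/3991680

Favorable outcomes: !11 = 14684570.
Total outcomes: 11! = 39916800.
Probability = 14684570/39916800 = 1468457/3991680.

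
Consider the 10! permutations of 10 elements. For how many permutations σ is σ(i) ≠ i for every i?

1334961

By inclusion-exclusion, !10 = Σ (-1)^k · 10!/k! for k=0..10
= 10! - 10!/1! + 10!/2! - 10!/3! + 10!/4! - 10!/5! + 10!/6! - 10!/7! + 10!/8! - 10!/9! + 10!/10!
= 3628800 - 3628800 + 1814400 - 604800 + 151200 - 30240 + 5040 - 720 + 90 - 10 + 1
= 1334961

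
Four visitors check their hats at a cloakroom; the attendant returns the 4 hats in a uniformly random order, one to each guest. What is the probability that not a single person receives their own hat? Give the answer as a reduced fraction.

3/8

Favorable outcomes: !4 = 9.
Total outcomes: 4! = 24.
Probability = 9/24 = 3/8.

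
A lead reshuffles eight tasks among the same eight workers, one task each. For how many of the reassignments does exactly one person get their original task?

14832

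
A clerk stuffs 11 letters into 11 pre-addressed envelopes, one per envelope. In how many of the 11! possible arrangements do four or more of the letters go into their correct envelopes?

Sum C(11,i)·!(11-i) for i = 4..11:
  i=4: C(11,4)·!7 = 330·1854 = 611820
  i=5: C(11,5)·!6 = 462·265 = 122430
  i=6: C(11,6)·!5 = 462·44 = 20328
  i=7: C(11,7)·!4 = 330·9 = 2970
  i=8: C(11,8)·!3 = 165·2 = 330
  i=9: C(11,9)·!2 = 55·1 = 55
  i=10: C(11,10)·!1 = 11·0 = 0
  i=11: C(11,11)·!0 = 1·1 = 1
Total = 757934.

757934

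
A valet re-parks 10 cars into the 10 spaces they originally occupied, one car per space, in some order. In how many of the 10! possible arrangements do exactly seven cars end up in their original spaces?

Pick the 7 fixed positions: C(10,7) = 120 ways.
The remaining 3 must be deranged: !3 = 2.
Total: 120 × 2 = 240.

240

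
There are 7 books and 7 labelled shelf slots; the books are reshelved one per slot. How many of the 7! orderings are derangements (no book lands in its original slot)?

1854

!7 = 7! · Σ_{k=0}^{7} (-1)^k/k!
= 7! - 7!/1! + 7!/2! - 7!/3! + 7!/4! - 7!/5! + 7!/6! - 7!/7!
= 5040 - 5040 + 2520 - 840 + 210 - 42 + 7 - 1
= 1854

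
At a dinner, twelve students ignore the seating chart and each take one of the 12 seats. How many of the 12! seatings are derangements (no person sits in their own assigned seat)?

The number of derangements of 12 is !12 = Σ_{k=0}^{12} (-1)^k·12!/k!
= 12! - 12!/1! + 12!/2! - 12!/3! + 12!/4! - 12!/5! + 12!/6! - 12!/7! + 12!/8! - 12!/9! + 12!/10! - 12!/11! + 12!/12!
= 479001600 - 479001600 + 239500800 - 79833600 + 19958400 - 3991680 + 665280 - 95040 + 11880 - 1320 + 132 - 12 + 1
= 176214841

176214841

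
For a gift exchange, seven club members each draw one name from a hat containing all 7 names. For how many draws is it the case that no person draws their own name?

1854

By inclusion-exclusion, !7 = Σ (-1)^k · 7!/k! for k=0..7
= 7! - 7!/1! + 7!/2! - 7!/3! + 7!/4! - 7!/5! + 7!/6! - 7!/7!
= 5040 - 5040 + 2520 - 840 + 210 - 42 + 7 - 1
= 1854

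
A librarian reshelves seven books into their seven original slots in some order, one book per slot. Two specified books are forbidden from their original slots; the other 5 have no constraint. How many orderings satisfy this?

3720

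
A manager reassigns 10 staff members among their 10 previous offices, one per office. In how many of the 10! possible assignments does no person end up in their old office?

1334961

!10 = 10! · Σ_{k=0}^{10} (-1)^k/k!
= 10! - 10!/1! + 10!/2! - 10!/3! + 10!/4! - 10!/5! + 10!/6! - 10!/7! + 10!/8! - 10!/9! + 10!/10!
= 3628800 - 3628800 + 1814400 - 604800 + 151200 - 30240 + 5040 - 720 + 90 - 10 + 1
= 1334961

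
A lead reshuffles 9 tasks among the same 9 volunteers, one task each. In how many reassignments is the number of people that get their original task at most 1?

266993

# with exactly i fixed is C(9,i)·!(9-i); sum over i=0..1:
  i=0: C(9,0)·!9 = 1·133496 = 133496
  i=1: C(9,1)·!8 = 9·14833 = 133497
Total = 266993.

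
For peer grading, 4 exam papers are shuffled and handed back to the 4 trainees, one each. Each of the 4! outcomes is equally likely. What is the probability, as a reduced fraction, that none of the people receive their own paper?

3/8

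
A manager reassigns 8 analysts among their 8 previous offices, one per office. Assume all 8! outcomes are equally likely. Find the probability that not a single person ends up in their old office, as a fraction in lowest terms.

Favorable outcomes: !8 = 14833.
Total outcomes: 8! = 40320.
Probability = 14833/40320 = 2119/5760.

2119/5760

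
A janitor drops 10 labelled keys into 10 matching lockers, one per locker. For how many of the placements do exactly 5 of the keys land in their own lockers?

Pick the 5 fixed positions: C(10,5) = 252 ways.
The remaining 5 must be deranged: !5 = 44.
Total: 252 × 44 = 11088.

11088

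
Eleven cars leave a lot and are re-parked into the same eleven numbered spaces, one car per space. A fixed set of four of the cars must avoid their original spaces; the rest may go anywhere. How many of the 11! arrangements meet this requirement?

Let A_j be the event that the j-th constrained one is fixed. By inclusion-exclusion over the 4 events:
Σ_{j=0}^{4} (-1)^j C(4,j)(11-j)!
= C(4,0)·11! - C(4,1)·10! + C(4,2)·9! - C(4,3)·8! + C(4,4)·7!
= 39916800 - 14515200 + 2177280 - 161280 + 5040
= 27422640

27422640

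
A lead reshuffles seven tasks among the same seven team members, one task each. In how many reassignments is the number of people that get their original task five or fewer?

5039

Sum C(7,i)·!(7-i) for i = 0..5:
  i=0: C(7,0)·!7 = 1·1854 = 1854
  i=1: C(7,1)·!6 = 7·265 = 1855
  i=2: C(7,2)·!5 = 21·44 = 924
  i=3: C(7,3)·!4 = 35·9 = 315
  i=4: C(7,4)·!3 = 35·2 = 70
  i=5: C(7,5)·!2 = 21·1 = 21
Total = 5039.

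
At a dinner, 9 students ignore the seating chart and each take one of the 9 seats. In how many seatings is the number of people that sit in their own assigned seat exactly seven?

36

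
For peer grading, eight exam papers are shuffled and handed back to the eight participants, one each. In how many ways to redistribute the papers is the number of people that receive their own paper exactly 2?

7420

Pick the 2 fixed positions: C(8,2) = 28 ways.
The remaining 6 must be deranged: !6 = 265.
Total: 28 × 265 = 7420.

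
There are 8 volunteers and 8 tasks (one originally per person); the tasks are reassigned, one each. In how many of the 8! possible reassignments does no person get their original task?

14833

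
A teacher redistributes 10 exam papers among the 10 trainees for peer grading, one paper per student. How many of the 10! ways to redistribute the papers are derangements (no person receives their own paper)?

By inclusion-exclusion, !10 = Σ (-1)^k · 10!/k! for k=0..10
= 10! - 10!/1! + 10!/2! - 10!/3! + 10!/4! - 10!/5! + 10!/6! - 10!/7! + 10!/8! - 10!/9! + 10!/10!
= 3628800 - 3628800 + 1814400 - 604800 + 151200 - 30240 + 5040 - 720 + 90 - 10 + 1
= 1334961

1334961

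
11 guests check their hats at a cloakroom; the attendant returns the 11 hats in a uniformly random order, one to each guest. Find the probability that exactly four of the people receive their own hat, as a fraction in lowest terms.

103/6720

Favorable outcomes: C(11,4)·!7 = 330·1854 = 611820.
Total outcomes: 11! = 39916800.
Probability = 611820/39916800 = 103/6720.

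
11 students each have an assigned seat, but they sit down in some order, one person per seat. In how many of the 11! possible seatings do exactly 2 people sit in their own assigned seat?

7342280

Pick the 2 fixed positions: C(11,2) = 55 ways.
The other 9 form a derangement: !9 = 133496.
Total: 55 × 133496 = 7342280.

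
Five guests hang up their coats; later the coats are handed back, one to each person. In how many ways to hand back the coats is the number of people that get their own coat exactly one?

45

Pick the single fixed position: C(5,1) = 5 ways.
The remaining 4 must be deranged: !4 = 9.
Total: 5 × 9 = 45.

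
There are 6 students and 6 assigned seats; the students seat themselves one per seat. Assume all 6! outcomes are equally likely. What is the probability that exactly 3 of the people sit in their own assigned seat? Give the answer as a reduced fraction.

1/18

Favorable outcomes: C(6,3)·!3 = 20·2 = 40.
Total outcomes: 6! = 720.
Probability = 40/720 = 1/18.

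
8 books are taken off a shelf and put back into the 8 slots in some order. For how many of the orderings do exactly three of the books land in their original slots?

2464

Pick the 3 fixed positions: C(8,3) = 56 ways.
The remaining 5 must be deranged: !5 = 44.
Total: 56 × 44 = 2464.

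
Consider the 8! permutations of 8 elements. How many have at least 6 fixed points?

Sum C(8,i)·!(8-i) for i = 6..8:
  i=6: C(8,6)·!2 = 28·1 = 28
  i=7: C(8,7)·!1 = 8·0 = 0
  i=8: C(8,8)·!0 = 1·1 = 1
Total = 29.

29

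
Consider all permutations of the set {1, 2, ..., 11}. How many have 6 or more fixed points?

# with exactly i fixed is C(11,i)·!(11-i); sum over i=6..11:
  i=6: C(11,6)·!5 = 462·44 = 20328
  i=7: C(11,7)·!4 = 330·9 = 2970
  i=8: C(11,8)·!3 = 165·2 = 330
  i=9: C(11,9)·!2 = 55·1 = 55
  i=10: C(11,10)·!1 = 11·0 = 0
  i=11: C(11,11)·!0 = 1·1 = 1
Total = 23684.

23684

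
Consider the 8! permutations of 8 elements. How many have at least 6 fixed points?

Sum C(8,i)·!(8-i) for i = 6..8:
  i=6: C(8,6)·!2 = 28·1 = 28
  i=7: C(8,7)·!1 = 8·0 = 0
  i=8: C(8,8)·!0 = 1·1 = 1
Total = 29.

29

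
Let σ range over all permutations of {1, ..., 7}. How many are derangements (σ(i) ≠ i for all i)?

The subfactorial !7 = [7!/e] (nearest integer).
7! = 5040, and 5040/e ≈ 1854.11, so !7 = 1854.

1854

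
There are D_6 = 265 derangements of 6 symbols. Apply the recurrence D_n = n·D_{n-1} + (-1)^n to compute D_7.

D_7 = 7·265 - 1 = 1854.

1854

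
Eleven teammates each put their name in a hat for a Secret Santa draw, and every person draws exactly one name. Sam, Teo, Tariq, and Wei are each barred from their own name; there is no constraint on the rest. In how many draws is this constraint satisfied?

27422640

Let A_j be the event that the j-th constrained one is fixed. By inclusion-exclusion over the 4 events:
Σ_{j=0}^{4} (-1)^j C(4,j)(11-j)!
= C(4,0)·11! - C(4,1)·10! + C(4,2)·9! - C(4,3)·8! + C(4,4)·7!
= 39916800 - 14515200 + 2177280 - 161280 + 5040
= 27422640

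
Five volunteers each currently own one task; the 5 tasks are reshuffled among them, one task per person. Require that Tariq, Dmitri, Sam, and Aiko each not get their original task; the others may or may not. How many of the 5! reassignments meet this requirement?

Inclusion-exclusion on the 4 forbidden self-matches:
Σ_{j=0}^{4} (-1)^j C(4,j)(5-j)!
= C(4,0)·5! - C(4,1)·4! + C(4,2)·3! - C(4,3)·2! + C(4,4)·1!
= 120 - 96 + 36 - 8 + 1
= 53

53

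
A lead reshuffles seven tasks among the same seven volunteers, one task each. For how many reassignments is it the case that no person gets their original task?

The subfactorial !7 = [7!/e] (nearest integer).
7! = 5040, and 5040/e ≈ 1854.11, so !7 = 1854.

1854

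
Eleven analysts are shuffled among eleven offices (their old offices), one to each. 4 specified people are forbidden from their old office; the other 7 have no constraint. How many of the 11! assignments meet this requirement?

Let A_j be the event that the j-th constrained one is fixed. By inclusion-exclusion over the 4 events:
Σ_{j=0}^{4} (-1)^j C(4,j)(11-j)!
= C(4,0)·11! - C(4,1)·10! + C(4,2)·9! - C(4,3)·8! + C(4,4)·7!
= 39916800 - 14515200 + 2177280 - 161280 + 5040
= 27422640

27422640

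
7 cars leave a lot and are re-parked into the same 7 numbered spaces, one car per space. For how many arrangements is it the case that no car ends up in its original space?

Recurrence: !7 = 7·!6 + (-1)^7.
!7 = 7·265 - 1 = 1854

1854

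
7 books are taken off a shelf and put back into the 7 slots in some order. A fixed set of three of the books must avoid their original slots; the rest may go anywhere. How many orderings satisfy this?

3216

Inclusion-exclusion on the 3 forbidden self-matches:
Σ_{j=0}^{3} (-1)^j C(3,j)(7-j)!
= C(3,0)·7! - C(3,1)·6! + C(3,2)·5! - C(3,3)·4!
= 5040 - 2160 + 360 - 24
= 3216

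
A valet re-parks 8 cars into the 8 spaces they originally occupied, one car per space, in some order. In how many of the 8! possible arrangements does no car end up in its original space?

Use !n = (n-1)(!(n-1) + !(n-2)).
!8 = 7·(1854 + 265) = 7·2119 = 14833

14833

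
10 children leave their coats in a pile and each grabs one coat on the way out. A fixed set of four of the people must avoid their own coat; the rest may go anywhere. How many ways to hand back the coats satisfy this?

Let A_j be the event that the j-th constrained one is fixed. By inclusion-exclusion over the 4 events:
Σ_{j=0}^{4} (-1)^j C(4,j)(10-j)!
= C(4,0)·10! - C(4,1)·9! + C(4,2)·8! - C(4,3)·7! + C(4,4)·6!
= 3628800 - 1451520 + 241920 - 20160 + 720
= 2399760

2399760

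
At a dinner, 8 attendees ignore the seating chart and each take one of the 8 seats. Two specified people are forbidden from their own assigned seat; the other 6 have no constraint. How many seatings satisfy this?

30960

Inclusion-exclusion on the 2 forbidden self-matches:
Σ_{j=0}^{2} (-1)^j C(2,j)(8-j)!
= C(2,0)·8! - C(2,1)·7! + C(2,2)·6!
= 40320 - 10080 + 720
= 30960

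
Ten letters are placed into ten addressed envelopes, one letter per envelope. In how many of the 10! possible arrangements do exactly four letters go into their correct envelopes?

Pick the 4 fixed positions: C(10,4) = 210 ways.
The other 6 form a derangement: !6 = 265.
Total: 210 × 265 = 55650.

55650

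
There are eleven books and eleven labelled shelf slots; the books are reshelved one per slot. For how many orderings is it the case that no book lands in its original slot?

The subfactorial !11 = [11!/e] (nearest integer).
11! = 39916800, and 39916800/e ≈ 14684570.08, so !11 = 14684570.

14684570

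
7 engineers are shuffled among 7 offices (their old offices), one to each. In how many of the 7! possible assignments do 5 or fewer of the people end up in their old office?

5039

# with exactly i fixed is C(7,i)·!(7-i); sum over i=0..5:
  i=0: C(7,0)·!7 = 1·1854 = 1854
  i=1: C(7,1)·!6 = 7·265 = 1855
  i=2: C(7,2)·!5 = 21·44 = 924
  i=3: C(7,3)·!4 = 35·9 = 315
  i=4: C(7,4)·!3 = 35·2 = 70
  i=5: C(7,5)·!2 = 21·1 = 21
Total = 5039.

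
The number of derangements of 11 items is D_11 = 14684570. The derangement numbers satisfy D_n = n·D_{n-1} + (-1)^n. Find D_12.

176214841

D_12 = 12·14684570 + 1 = 176214841.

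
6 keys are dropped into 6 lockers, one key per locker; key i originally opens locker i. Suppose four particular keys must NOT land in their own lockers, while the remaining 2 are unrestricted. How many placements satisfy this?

362

Let A_j be the event that the j-th constrained one is fixed. By inclusion-exclusion over the 4 events:
Σ_{j=0}^{4} (-1)^j C(4,j)(6-j)!
= C(4,0)·6! - C(4,1)·5! + C(4,2)·4! - C(4,3)·3! + C(4,4)·2!
= 720 - 480 + 144 - 24 + 2
= 362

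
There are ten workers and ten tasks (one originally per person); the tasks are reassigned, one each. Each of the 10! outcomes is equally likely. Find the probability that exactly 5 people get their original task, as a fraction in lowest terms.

11/3600

Favorable outcomes: C(10,5)·!5 = 252·44 = 11088.
Total outcomes: 10! = 3628800.
Probability = 11088/3628800 = 11/3600.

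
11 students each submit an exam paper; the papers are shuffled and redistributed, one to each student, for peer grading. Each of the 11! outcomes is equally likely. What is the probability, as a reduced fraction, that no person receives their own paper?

Favorable outcomes: !11 = 14684570.
Total outcomes: 11! = 39916800.
Probability = 14684570/39916800 = 1468457/3991680.

1468457/3991680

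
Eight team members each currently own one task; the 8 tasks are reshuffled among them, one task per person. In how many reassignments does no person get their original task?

14833

The number of derangements of 8 is !8 = Σ_{k=0}^{8} (-1)^k·8!/k!
= 8! - 8!/1! + 8!/2! - 8!/3! + 8!/4! - 8!/5! + 8!/6! - 8!/7! + 8!/8!
= 40320 - 40320 + 20160 - 6720 + 1680 - 336 + 56 - 8 + 1
= 14833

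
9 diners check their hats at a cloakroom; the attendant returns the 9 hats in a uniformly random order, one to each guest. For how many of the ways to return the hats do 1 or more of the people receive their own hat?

# with exactly i fixed is C(9,i)·!(9-i); sum over i=1..9:
  i=1: C(9,1)·!8 = 9·14833 = 133497
  i=2: C(9,2)·!7 = 36·1854 = 66744
  i=3: C(9,3)·!6 = 84·265 = 22260
  i=4: C(9,4)·!5 = 126·44 = 5544
  i=5: C(9,5)·!4 = 126·9 = 1134
  i=6: C(9,6)·!3 = 84·2 = 168
  i=7: C(9,7)·!2 = 36·1 = 36
  i=8: C(9,8)·!1 = 9·0 = 0
  i=9: C(9,9)·!0 = 1·1 = 1
Total = 229384.

229384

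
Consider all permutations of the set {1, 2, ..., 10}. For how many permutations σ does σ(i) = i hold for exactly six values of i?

1890

Choose which 6 of the 10 are fixed: C(10,6) = 210.
The other 4 form a derangement: !4 = 9.
Total: 210 × 9 = 1890.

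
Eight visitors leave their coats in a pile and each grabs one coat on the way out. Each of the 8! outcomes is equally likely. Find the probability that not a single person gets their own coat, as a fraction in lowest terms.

2119/5760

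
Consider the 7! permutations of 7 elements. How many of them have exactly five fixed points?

Choose which 5 of the 7 are fixed: C(7,5) = 21.
The remaining 2 must be deranged: !2 = 1.
Total: 21 × 1 = 21.

21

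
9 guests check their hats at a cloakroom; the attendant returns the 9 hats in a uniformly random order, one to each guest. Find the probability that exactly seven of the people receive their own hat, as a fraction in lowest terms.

Favorable outcomes: C(9,7)·!2 = 36·1 = 36.
Total outcomes: 9! = 362880.
Probability = 36/362880 = 1/10080.

1/10080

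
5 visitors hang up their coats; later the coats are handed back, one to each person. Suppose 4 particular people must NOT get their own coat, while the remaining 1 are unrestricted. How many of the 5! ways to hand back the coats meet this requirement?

Let A_j be the event that the j-th constrained one is fixed. By inclusion-exclusion over the 4 events:
Σ_{j=0}^{4} (-1)^j C(4,j)(5-j)!
= C(4,0)·5! - C(4,1)·4! + C(4,2)·3! - C(4,3)·2! + C(4,4)·1!
= 120 - 96 + 36 - 8 + 1
= 53

53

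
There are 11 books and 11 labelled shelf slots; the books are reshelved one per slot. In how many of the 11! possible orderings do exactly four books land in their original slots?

611820

Pick the 4 fixed positions: C(11,4) = 330 ways.
The other 7 form a derangement: !7 = 1854.
Total: 330 × 1854 = 611820.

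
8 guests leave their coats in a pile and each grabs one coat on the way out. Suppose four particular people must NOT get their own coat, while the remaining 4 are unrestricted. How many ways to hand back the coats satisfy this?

Let A_j be the event that the j-th constrained one is fixed. By inclusion-exclusion over the 4 events:
Σ_{j=0}^{4} (-1)^j C(4,j)(8-j)!
= C(4,0)·8! - C(4,1)·7! + C(4,2)·6! - C(4,3)·5! + C(4,4)·4!
= 40320 - 20160 + 4320 - 480 + 24
= 24024

24024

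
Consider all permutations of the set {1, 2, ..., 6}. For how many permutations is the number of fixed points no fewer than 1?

Sum C(6,i)·!(6-i) for i = 1..6:
  i=1: C(6,1)·!5 = 6·44 = 264
  i=2: C(6,2)·!4 = 15·9 = 135
  i=3: C(6,3)·!3 = 20·2 = 40
  i=4: C(6,4)·!2 = 15·1 = 15
  i=5: C(6,5)·!1 = 6·0 = 0
  i=6: C(6,6)·!0 = 1·1 = 1
Total = 455.

455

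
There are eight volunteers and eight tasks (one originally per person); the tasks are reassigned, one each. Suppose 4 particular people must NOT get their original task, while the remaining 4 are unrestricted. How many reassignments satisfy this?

Inclusion-exclusion on the 4 forbidden self-matches:
Σ_{j=0}^{4} (-1)^j C(4,j)(8-j)!
= C(4,0)·8! - C(4,1)·7! + C(4,2)·6! - C(4,3)·5! + C(4,4)·4!
= 40320 - 20160 + 4320 - 480 + 24
= 24024

24024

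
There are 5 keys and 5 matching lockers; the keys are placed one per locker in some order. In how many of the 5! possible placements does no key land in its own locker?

44

The subfactorial !5 = [5!/e] (nearest integer).
5! = 120, and 120/e ≈ 44.15, so !5 = 44.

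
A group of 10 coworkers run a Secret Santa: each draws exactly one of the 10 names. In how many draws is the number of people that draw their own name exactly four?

55650

Choose which 4 of the 10 are fixed: C(10,4) = 210.
The other 6 form a derangement: !6 = 265.
Total: 210 × 265 = 55650.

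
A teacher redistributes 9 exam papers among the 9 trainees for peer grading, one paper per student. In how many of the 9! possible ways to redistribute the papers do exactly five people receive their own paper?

Choose which 5 of the 9 are fixed: C(9,5) = 126.
The other 4 form a derangement: !4 = 9.
Total: 126 × 9 = 1134.

1134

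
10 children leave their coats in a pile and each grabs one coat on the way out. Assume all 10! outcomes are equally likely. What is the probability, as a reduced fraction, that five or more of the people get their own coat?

Favorable outcomes: Σ_{i≥5} C(10,i)·!(10-i) = 252·44 + 210·9 + 120·2 + 45·1 + 10·0 + 1·1 = 13264.
Total outcomes: 10! = 3628800.
Probability = 13264/3628800 = 829/226800.

829/226800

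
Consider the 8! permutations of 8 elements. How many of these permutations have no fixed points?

Use !n = n·!(n-1) + (-1)^n.
!8 = 8·1854 + 1 = 14833

14833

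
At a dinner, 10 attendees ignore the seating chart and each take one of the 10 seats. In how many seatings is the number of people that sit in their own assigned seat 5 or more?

13264

# with exactly i fixed is C(10,i)·!(10-i); sum over i=5..10:
  i=5: C(10,5)·!5 = 252·44 = 11088
  i=6: C(10,6)·!4 = 210·9 = 1890
  i=7: C(10,7)·!3 = 120·2 = 240
  i=8: C(10,8)·!2 = 45·1 = 45
  i=9: C(10,9)·!1 = 10·0 = 0
  i=10: C(10,10)·!0 = 1·1 = 1
Total = 13264.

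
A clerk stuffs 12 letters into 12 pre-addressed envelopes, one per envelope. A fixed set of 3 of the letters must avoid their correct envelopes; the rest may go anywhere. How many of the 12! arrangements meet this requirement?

369774720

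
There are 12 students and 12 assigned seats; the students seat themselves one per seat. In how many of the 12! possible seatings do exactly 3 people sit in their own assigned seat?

29369120

Pick the 3 fixed positions: C(12,3) = 220 ways.
The other 9 form a derangement: !9 = 133496.
Total: 220 × 133496 = 29369120.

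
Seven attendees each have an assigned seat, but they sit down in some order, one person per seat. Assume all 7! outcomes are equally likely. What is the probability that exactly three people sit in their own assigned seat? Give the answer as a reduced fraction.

1/16

Favorable outcomes: C(7,3)·!4 = 35·9 = 315.
Total outcomes: 7! = 5040.
Probability = 315/5040 = 1/16.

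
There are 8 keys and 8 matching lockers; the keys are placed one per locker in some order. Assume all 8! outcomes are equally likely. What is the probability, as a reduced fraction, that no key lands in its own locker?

2119/5760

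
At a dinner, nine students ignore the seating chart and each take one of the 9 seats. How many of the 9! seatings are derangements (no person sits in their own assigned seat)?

The subfactorial !9 = [9!/e] (nearest integer).
9! = 362880, and 362880/e ≈ 133496.09, so !9 = 133496.

133496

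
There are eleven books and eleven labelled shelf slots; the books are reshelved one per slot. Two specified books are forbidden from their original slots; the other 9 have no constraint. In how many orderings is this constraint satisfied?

33022080

Inclusion-exclusion on the 2 forbidden self-matches:
Σ_{j=0}^{2} (-1)^j C(2,j)(11-j)!
= C(2,0)·11! - C(2,1)·10! + C(2,2)·9!
= 39916800 - 7257600 + 362880
= 33022080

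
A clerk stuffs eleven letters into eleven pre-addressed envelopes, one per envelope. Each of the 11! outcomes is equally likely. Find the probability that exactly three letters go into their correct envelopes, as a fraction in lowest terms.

2119/34560

Favorable outcomes: C(11,3)·!8 = 165·14833 = 2447445.
Total outcomes: 11! = 39916800.
Probability = 2447445/39916800 = 2119/34560.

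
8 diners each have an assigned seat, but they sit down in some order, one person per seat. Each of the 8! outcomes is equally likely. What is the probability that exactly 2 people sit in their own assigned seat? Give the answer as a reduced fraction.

53/288

Favorable outcomes: C(8,2)·!6 = 28·265 = 7420.
Total outcomes: 8! = 40320.
Probability = 7420/40320 = 53/288.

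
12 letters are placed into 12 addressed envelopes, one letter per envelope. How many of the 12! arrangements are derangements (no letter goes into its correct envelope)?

176214841

The subfactorial !12 = [12!/e] (nearest integer).
12! = 479001600, and 479001600/e ≈ 176214840.93, so !12 = 176214841.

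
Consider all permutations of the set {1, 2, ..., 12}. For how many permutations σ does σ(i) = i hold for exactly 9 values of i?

Choose which 9 of the 12 are fixed: C(12,9) = 220.
The remaining 3 must be deranged: !3 = 2.
Total: 220 × 2 = 440.

440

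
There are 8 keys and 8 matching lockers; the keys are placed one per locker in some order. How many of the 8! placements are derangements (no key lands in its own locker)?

14833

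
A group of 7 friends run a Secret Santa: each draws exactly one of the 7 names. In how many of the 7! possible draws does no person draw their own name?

1854

!7 = 7! · Σ_{k=0}^{7} (-1)^k/k!
= 7! - 7!/1! + 7!/2! - 7!/3! + 7!/4! - 7!/5! + 7!/6! - 7!/7!
= 5040 - 5040 + 2520 - 840 + 210 - 42 + 7 - 1
= 1854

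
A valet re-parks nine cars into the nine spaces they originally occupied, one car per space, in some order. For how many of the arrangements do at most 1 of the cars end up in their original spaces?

266993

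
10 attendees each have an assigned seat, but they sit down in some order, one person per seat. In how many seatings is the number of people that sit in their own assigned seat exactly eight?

Pick the 8 fixed positions: C(10,8) = 45 ways.
The remaining 2 must be deranged: !2 = 1.
Total: 45 × 1 = 45.

45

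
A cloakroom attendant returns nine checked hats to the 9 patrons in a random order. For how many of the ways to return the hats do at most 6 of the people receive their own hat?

# with exactly i fixed is C(9,i)·!(9-i); sum over i=0..6:
  i=0: C(9,0)·!9 = 1·133496 = 133496
  i=1: C(9,1)·!8 = 9·14833 = 133497
  i=2: C(9,2)·!7 = 36·1854 = 66744
  i=3: C(9,3)·!6 = 84·265 = 22260
  i=4: C(9,4)·!5 = 126·44 = 5544
  i=5: C(9,5)·!4 = 126·9 = 1134
  i=6: C(9,6)·!3 = 84·2 = 168
Total = 362843.

362843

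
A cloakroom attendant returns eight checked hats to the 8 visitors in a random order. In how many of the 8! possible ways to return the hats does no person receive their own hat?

14833

Use !n = n·!(n-1) + (-1)^n.
!8 = 8·1854 + 1 = 14833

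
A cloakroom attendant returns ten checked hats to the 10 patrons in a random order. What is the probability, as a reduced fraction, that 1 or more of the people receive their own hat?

Favorable outcomes: Σ_{i≥1} C(10,i)·!(10-i) = 10·133496 + 45·14833 + 120·1854 + 210·265 + 252·44 + 210·9 + 120·2 + 45·1 + 10·0 + 1·1 = 2293839.
Total outcomes: 10! = 3628800.
Probability = 2293839/3628800 = 28319/44800.

28319/44800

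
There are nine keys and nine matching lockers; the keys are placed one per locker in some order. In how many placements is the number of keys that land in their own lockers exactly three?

22260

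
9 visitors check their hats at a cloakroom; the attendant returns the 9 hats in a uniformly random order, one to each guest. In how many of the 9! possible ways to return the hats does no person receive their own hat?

The subfactorial !9 = [9!/e] (nearest integer).
9! = 362880, and 362880/e ≈ 133496.09, so !9 = 133496.

133496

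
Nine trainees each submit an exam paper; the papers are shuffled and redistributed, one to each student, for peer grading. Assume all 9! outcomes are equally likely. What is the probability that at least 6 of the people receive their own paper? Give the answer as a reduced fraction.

41/72576

Favorable outcomes: Σ_{i≥6} C(9,i)·!(9-i) = 84·2 + 36·1 + 9·0 + 1·1 = 205.
Total outcomes: 9! = 362880.
Probability = 205/362880 = 41/72576.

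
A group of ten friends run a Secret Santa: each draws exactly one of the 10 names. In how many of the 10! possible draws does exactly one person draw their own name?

1334960

Pick the single fixed position: C(10,1) = 10 ways.
The remaining 9 must be deranged: !9 = 133496.
Total: 10 × 133496 = 1334960.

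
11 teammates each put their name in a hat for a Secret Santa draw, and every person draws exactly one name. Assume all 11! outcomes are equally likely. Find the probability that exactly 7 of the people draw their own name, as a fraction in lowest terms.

Favorable outcomes: C(11,7)·!4 = 330·9 = 2970.
Total outcomes: 11! = 39916800.
Probability = 2970/39916800 = 1/13440.

1/13440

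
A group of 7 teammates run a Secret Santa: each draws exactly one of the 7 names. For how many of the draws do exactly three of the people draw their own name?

315

Pick the 3 fixed positions: C(7,3) = 35 ways.
The remaining 4 must be deranged: !4 = 9.
Total: 35 × 9 = 315.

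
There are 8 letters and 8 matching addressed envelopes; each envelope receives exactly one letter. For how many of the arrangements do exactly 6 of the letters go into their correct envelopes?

Choose which 6 of the 8 are fixed: C(8,6) = 28.
The remaining 2 must be deranged: !2 = 1.
Total: 28 × 1 = 28.

28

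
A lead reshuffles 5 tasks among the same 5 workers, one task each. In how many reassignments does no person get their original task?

44

Use !n = (n-1)(!(n-1) + !(n-2)).
!5 = 4·(9 + 2) = 4·11 = 44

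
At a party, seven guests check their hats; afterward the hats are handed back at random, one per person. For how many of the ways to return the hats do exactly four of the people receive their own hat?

Pick the 4 fixed positions: C(7,4) = 35 ways.
The other 3 form a derangement: !3 = 2.
Total: 35 × 2 = 70.

70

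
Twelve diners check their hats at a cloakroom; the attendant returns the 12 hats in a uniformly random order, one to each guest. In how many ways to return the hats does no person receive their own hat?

176214841

Recurrence: !12 = 12·!11 + (-1)^12.
!12 = 12·14684570 + 1 = 176214841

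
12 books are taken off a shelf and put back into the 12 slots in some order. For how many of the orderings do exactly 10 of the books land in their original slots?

66

Pick the 10 fixed positions: C(12,10) = 66 ways.
The other 2 form a derangement: !2 = 1.
Total: 66 × 1 = 66.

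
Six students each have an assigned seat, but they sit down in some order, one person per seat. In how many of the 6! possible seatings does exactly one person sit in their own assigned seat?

Pick the single fixed position: C(6,1) = 6 ways.
The remaining 5 must be deranged: !5 = 44.
Total: 6 × 44 = 264.

264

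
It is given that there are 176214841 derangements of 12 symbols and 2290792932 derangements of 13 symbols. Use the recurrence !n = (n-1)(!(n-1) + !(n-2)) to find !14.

!14 = (14-1)·(!13 + !12) = 13·(2290792932 + 176214841) = 13·2467007773 = 32071101049.

32071101049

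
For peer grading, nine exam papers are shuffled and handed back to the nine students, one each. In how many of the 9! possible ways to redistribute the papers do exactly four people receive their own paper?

5544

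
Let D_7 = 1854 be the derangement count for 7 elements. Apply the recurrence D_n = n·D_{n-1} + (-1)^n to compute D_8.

D_8 = 8·1854 + 1 = 14833.

14833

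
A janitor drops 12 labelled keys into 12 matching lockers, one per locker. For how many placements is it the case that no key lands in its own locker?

176214841

Recurrence: !12 = 12·!11 + (-1)^12.
!12 = 12·14684570 + 1 = 176214841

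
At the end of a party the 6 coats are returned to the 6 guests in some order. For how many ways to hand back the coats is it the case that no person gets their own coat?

265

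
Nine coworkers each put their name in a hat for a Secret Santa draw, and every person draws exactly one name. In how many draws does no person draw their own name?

Use !n = n·!(n-1) + (-1)^n.
!9 = 9·14833 - 1 = 133496

133496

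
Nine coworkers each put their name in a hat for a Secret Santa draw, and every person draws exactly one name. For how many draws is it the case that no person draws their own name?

133496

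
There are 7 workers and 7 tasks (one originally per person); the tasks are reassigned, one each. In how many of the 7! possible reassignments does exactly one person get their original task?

Choose which one of the 7 is fixed: C(7,1) = 7.
The remaining 6 must be deranged: !6 = 265.
Total: 7 × 265 = 1855.

1855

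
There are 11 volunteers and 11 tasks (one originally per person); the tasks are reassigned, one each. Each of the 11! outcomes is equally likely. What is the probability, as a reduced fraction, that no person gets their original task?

Favorable outcomes: !11 = 14684570.
Total outcomes: 11! = 39916800.
Probability = 14684570/39916800 = 1468457/3991680.

1468457/3991680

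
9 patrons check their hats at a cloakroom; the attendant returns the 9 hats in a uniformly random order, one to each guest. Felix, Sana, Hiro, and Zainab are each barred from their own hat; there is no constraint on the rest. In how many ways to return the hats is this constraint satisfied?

Inclusion-exclusion on the 4 forbidden self-matches:
Σ_{j=0}^{4} (-1)^j C(4,j)(9-j)!
= C(4,0)·9! - C(4,1)·8! + C(4,2)·7! - C(4,3)·6! + C(4,4)·5!
= 362880 - 161280 + 30240 - 2880 + 120
= 229080

229080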